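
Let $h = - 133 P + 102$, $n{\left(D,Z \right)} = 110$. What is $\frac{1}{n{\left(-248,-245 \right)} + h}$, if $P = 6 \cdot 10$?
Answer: $- \frac{1}{7768} \approx -0.00012873$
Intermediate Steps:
$P = 60$
$h = -7878$ ($h = \left(-133\right) 60 + 102 = -7980 + 102 = -7878$)
$\frac{1}{n{\left(-248,-245 \right)} + h} = \frac{1}{110 - 7878} = \frac{1}{-7768} = - \frac{1}{7768}$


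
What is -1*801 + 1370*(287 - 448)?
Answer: -221371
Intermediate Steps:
-1*801 + 1370*(287 - 448) = -801 + 1370*(-161) = -801 - 220570 = -221371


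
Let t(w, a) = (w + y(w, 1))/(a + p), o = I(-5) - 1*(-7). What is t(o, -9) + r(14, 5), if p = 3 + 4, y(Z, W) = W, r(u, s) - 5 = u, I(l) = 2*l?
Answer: 20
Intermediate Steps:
r(u, s) = 5 + u
p = 7
o = -3 (o = 2*(-5) - 1*(-7) = -10 + 7 = -3)
t(w, a) = (1 + w)/(7 + a) (t(w, a) = (w + 1)/(a + 7) = (1 + w)/(7 + a))
t(o, -9) + r(14, 5) = (1 - 3)/(7 - 9) + (5 + 14) = -2/(-2) + 19 = -½*(-2) + 19 = 1 + 19 = 20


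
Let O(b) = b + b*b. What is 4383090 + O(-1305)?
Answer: 6084810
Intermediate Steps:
O(b) = b + b²
4383090 + O(-1305) = 4383090 - 1305*(1 - 1305) = 4383090 - 1305*(-1304) = 4383090 + 1701720 = 6084810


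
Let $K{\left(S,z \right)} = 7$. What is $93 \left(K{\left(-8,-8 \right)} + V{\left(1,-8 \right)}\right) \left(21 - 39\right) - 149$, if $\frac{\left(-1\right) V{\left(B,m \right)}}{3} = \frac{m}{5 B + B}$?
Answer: $-18563$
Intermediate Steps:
$V{\left(B,m \right)} = - \frac{m}{2 B}$ ($V{\left(B,m \right)} = - 3 \frac{m}{5 B + B} = - 3 \frac{m}{6 B} = - \frac{m}{2 B}$)
$93 \left(K{\left(-8,-8 \right)} + V{\left(1,-8 \right)}\right) \left(21 - 39\right) - 149 = 93 \left(7 - - \frac{4}{1}\right) \left(21 - 39\right) - 149 = 93 \left(7 - \left(-4\right) 1\right) \left(-18\right) - 149 = 93 \left(7 + 4\right) \left(-18\right) - 149 = 93 \cdot 11 \left(-18\right) - 149 = 93 \left(-198\right) - 149 = -18414 - 149 = -18563$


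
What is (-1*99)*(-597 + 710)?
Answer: -11187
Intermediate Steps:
(-1*99)*(-597 + 710) = -99*113 = -11187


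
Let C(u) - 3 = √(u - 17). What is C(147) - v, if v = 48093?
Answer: -48090 + √130 ≈ -48079.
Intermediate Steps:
C(u) = 3 + √(-17 + u) (C(u) = 3 + √(u - 17) = 3 + √(-17 + u))
C(147) - v = (3 + √(-17 + 147)) - 1*48093 = (3 + √130) - 48093 = -48090 + √130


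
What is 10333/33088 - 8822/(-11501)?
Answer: 410742169/380545088 ≈ 1.0794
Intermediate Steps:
10333/33088 - 8822/(-11501) = 10333*(1/33088) - 8822*(-1/11501) = 10333/33088 + 8822/11501 = 410742169/380545088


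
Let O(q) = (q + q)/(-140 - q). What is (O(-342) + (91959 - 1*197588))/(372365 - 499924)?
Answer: 10668871/12883459 ≈ 0.82811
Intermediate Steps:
O(q) = 2*q/(-140 - q) (O(q) = (2*q)/(-140 - q) = 2*q/(-140 - q))
(O(-342) + (91959 - 1*197588))/(372365 - 499924) = (-2*(-342)/(140 - 342) + (91959 - 1*197588))/(372365 - 499924) = (-2*(-342)/(-202) + (91959 - 197588))/(-127559) = (-2*(-342)*(-1/202) - 105629)*(-1/127559) = (-342/101 - 105629)*(-1/127559) = -10668871/101*(-1/127559) = 10668871/12883459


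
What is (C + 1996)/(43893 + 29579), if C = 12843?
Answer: 14839/73472 ≈ 0.20197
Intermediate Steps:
(C + 1996)/(43893 + 29579) = (12843 + 1996)/(43893 + 29579) = 14839/73472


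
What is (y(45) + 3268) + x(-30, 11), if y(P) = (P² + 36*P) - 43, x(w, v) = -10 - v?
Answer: 6849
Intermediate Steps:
y(P) = -43 + P² + 36*P
(y(45) + 3268) + x(-30, 11) = ((-43 + 45² + 36*45) + 3268) + (-10 - 1*11) = ((-43 + 2025 + 1620) + 3268) + (-10 - 11) = (3602 + 3268) - 21 = 6870 - 21 = 6849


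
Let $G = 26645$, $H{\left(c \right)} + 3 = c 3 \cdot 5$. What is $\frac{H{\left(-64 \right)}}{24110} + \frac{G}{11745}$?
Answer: $\frac{126220103}{56634390} \approx 2.2287$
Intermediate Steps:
$H{\left(c \right)} = -3 + 15 c$ ($H{\left(c \right)} = -3 + c 3 \cdot 5 = -3 + 3 c 5 = -3 + 15 c$)
$\frac{H{\left(-64 \right)}}{24110} + \frac{G}{11745} = \frac{-3 + 15 \left(-64\right)}{24110} + \frac{26645}{11745} = \left(-3 - 960\right) \frac{1}{24110} + 26645 \cdot \frac{1}{11745} = \left(-963\right) \frac{1}{24110} + \frac{5329}{2349} = - \frac{963}{24110} + \frac{5329}{2349} = \frac{126220103}{56634390}$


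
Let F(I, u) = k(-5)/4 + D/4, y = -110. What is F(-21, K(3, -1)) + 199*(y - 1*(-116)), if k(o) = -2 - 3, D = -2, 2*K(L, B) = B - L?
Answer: 4769/4 ≈ 1192.3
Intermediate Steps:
K(L, B) = B/2 - L/2 (K(L, B) = (B - L)/2 = B/2 - L/2)
k(o) = -5
F(I, u) = -7/4 (F(I, u) = -5/4 - 2/4 = -5*¼ - 2*¼ = -5/4 - ½ = -7/4)
F(-21, K(3, -1)) + 199*(y - 1*(-116)) = -7/4 + 199*(-110 - 1*(-116)) = -7/4 + 199*(-110 + 116) = -7/4 + 199*6 = -7/4 + 1194 = 4769/4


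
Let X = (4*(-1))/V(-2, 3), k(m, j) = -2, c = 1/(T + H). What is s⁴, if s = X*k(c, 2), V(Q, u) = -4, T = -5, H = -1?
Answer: 16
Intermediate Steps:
c = -⅙ (c = 1/(-5 - 1) = 1/(-6) = -⅙ ≈ -0.16667)
X = 1 (X = (4*(-1))/(-4) = -4*(-¼) = 1)
s = -2 (s = 1*(-2) = -2)
s⁴ = (-2)⁴ = 16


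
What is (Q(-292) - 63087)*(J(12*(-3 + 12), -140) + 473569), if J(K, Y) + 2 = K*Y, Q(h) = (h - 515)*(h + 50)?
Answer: 60609902529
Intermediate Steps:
Q(h) = (-515 + h)*(50 + h)
J(K, Y) = -2 + K*Y
(Q(-292) - 63087)*(J(12*(-3 + 12), -140) + 473569) = ((-25750 + (-292)² - 465*(-292)) - 63087)*((-2 + (12*(-3 + 12))*(-140)) + 473569) = ((-25750 + 85264 + 135780) - 63087)*((-2 + (12*9)*(-140)) + 473569) = (195294 - 63087)*((-2 + 108*(-140)) + 473569) = 132207*((-2 - 15120) + 473569) = 132207*(-15122 + 473569) = 132207*458447 = 60609902529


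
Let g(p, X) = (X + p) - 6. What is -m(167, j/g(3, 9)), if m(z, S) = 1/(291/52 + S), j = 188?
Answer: -156/5761 ≈ -0.027079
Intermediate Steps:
g(p, X) = -6 + X + p
m(z, S) = 1/(291/52 + S) (m(z, S) = 1/(291*(1/52) + S) = 1/(291/52 + S))
-m(167, j/g(3, 9)) = -52/(291 + 52*(188/(-6 + 9 + 3))) = -52/(291 + 52*(188/6)) = -52/(291 + 52*(188*(⅙))) = -52/(291 + 52*(94/3)) = -52/(291 + 4888/3) = -52/5761/3 = -52*3/5761 = -1*156/5761 = -156/5761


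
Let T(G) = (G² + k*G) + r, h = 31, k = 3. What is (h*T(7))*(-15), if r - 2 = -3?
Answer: -32085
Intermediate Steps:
r = -1 (r = 2 - 3 = -1)
T(G) = -1 + G² + 3*G (T(G) = (G² + 3*G) - 1 = -1 + G² + 3*G)
(h*T(7))*(-15) = (31*(-1 + 7² + 3*7))*(-15) = (31*(-1 + 49 + 21))*(-15) = (31*69)*(-15) = 2139*(-15) = -32085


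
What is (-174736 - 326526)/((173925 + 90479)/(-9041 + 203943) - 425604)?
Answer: 1285486399/1091457979 ≈ 1.1778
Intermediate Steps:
(-174736 - 326526)/((173925 + 90479)/(-9041 + 203943) - 425604) = -501262/(264404/194902 - 425604) = -501262/(264404*(1/194902) - 425604) = -501262/(6958/5129 - 425604) = -501262/(-2182915958/5129) = -501262*(-5129/2182915958) = 1285486399/1091457979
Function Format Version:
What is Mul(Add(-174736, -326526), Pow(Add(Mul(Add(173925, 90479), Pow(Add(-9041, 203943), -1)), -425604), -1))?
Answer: Rational(1285486399, 1091457979) ≈ 1.1778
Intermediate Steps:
Mul(Add(-174736, -326526), Pow(Add(Mul(Add(173925, 90479), Pow(Add(-9041, 203943), -1)), -425604), -1)) = Mul(-501262, Pow(Add(Mul(264404, Pow(194902, -1)), -425604), -1)) = Mul(-501262, Pow(Add(Mul(264404, Rational(1, 194902)), -425604), -1)) = Mul(-501262, Pow(Add(Rational(6958, 5129), -425604), -1)) = Mul(-501262, Pow(Rational(-2182915958, 5129), -1)) = Mul(-501262, Rational(-5129, 2182915958)) = Rational(1285486399, 1091457979)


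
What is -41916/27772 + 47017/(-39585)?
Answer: -741250246/274838655 ≈ -2.6970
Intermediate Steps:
-41916/27772 + 47017/(-39585) = -41916*1/27772 + 47017*(-1/39585) = -10479/6943 - 47017/39585 = -741250246/274838655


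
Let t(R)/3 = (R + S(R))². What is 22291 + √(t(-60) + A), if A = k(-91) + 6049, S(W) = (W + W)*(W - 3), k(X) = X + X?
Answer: 22291 + √168755867 ≈ 35282.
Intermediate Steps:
k(X) = 2*X
S(W) = 2*W*(-3 + W) (S(W) = (2*W)*(-3 + W) = 2*W*(-3 + W))
A = 5867 (A = 2*(-91) + 6049 = -182 + 6049 = 5867)
t(R) = 3*(R + 2*R*(-3 + R))²
22291 + √(t(-60) + A) = 22291 + √(3*(-60)²*(-5 + 2*(-60))² + 5867) = 22291 + √(3*3600*(-5 - 120)² + 5867) = 22291 + √(3*3600*(-125)² + 5867) = 22291 + √(3*3600*15625 + 5867) = 22291 + √(168750000 + 5867) = 22291 + √168755867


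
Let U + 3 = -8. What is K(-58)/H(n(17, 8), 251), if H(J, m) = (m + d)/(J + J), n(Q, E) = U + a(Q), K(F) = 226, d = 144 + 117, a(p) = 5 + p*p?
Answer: 31979/128 ≈ 249.84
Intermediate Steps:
a(p) = 5 + p²
U = -11 (U = -3 - 8 = -11)
d = 261
n(Q, E) = -6 + Q² (n(Q, E) = -11 + (5 + Q²) = -6 + Q²)
H(J, m) = (261 + m)/(2*J) (H(J, m) = (m + 261)/(J + J) = (261 + m)/((2*J)) = (261 + m)*(1/(2*J)) = (261 + m)/(2*J))
K(-58)/H(n(17, 8), 251) = 226/(((261 + 251)/(2*(-6 + 17²)))) = 226/(((½)*512/(-6 + 289))) = 226/(((½)*512/283)) = 226/(((½)*(1/283)*512)) = 226/(256/283) = 226*(283/256) = 31979/128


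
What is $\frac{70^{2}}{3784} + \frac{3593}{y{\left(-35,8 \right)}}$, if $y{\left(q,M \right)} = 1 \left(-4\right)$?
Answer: $- \frac{1697039}{1892} \approx -896.96$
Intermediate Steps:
$y{\left(q,M \right)} = -4$
$\frac{70^{2}}{3784} + \frac{3593}{y{\left(-35,8 \right)}} = \frac{70^{2}}{3784} + \frac{3593}{-4} = 4900 \cdot \frac{1}{3784} + 3593 \left(- \frac{1}{4}\right) = \frac{1225}{946} - \frac{3593}{4} = - \frac{1697039}{1892}$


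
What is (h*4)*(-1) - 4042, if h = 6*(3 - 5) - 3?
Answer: -3982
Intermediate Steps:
h = -15 (h = 6*(-2) - 3 = -12 - 3 = -15)
(h*4)*(-1) - 4042 = -15*4*(-1) - 4042 = -60*(-1) - 4042 = 60 - 4042 = -3982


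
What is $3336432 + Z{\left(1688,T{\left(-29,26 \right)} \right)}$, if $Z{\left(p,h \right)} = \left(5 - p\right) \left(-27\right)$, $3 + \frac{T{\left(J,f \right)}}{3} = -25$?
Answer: $3381873$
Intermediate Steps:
$T{\left(J,f \right)} = -84$ ($T{\left(J,f \right)} = -9 + 3 \left(-25\right) = -9 - 75 = -84$)
$Z{\left(p,h \right)} = -135 + 27 p$
$3336432 + Z{\left(1688,T{\left(-29,26 \right)} \right)} = 3336432 + \left(-135 + 27 \cdot 1688\right) = 3336432 + \left(-135 + 45576\right) = 3336432 + 45441 = 3381873$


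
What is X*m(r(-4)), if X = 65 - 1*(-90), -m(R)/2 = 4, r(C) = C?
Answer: -1240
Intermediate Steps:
m(R) = -8 (m(R) = -2*4 = -8)
X = 155 (X = 65 + 90 = 155)
X*m(r(-4)) = 155*(-8) = -1240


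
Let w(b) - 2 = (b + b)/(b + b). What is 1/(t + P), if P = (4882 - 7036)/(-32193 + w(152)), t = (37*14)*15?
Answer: 5365/41686409 ≈ 0.00012870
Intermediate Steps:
w(b) = 3 (w(b) = 2 + (b + b)/(b + b) = 2 + (2*b)/((2*b)) = 2 + (2*b)*(1/(2*b)) = 2 + 1 = 3)
t = 7770 (t = 518*15 = 7770)
P = 359/5365 (P = (4882 - 7036)/(-32193 + 3) = -2154/(-32190) = -2154*(-1/32190) = 359/5365 ≈ 0.066915)
1/(t + P) = 1/(7770 + 359/5365) = 1/(41686409/5365) = 5365/41686409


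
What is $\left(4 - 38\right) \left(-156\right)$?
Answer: $5304$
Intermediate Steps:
$\left(4 - 38\right) \left(-156\right) = \left(-34\right) \left(-156\right) = 5304$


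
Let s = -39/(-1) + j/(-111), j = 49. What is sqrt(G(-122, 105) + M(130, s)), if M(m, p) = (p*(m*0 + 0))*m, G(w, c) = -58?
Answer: I*sqrt(58) ≈ 7.6158*I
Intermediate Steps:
s = 4280/111 (s = -39/(-1) + 49/(-111) = -39*(-1) + 49*(-1/111) = 39 - 49/111 = 4280/111 ≈ 38.559)
M(m, p) = 0 (M(m, p) = (p*(0 + 0))*m = (p*0)*m = 0*m = 0)
sqrt(G(-122, 105) + M(130, s)) = sqrt(-58 + 0) = sqrt(-58) = I*sqrt(58)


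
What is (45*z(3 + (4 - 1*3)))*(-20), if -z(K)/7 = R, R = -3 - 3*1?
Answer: -37800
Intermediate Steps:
R = -6 (R = -3 - 3 = -6)
z(K) = 42 (z(K) = -7*(-6) = 42)
(45*z(3 + (4 - 1*3)))*(-20) = (45*42)*(-20) = 1890*(-20) = -37800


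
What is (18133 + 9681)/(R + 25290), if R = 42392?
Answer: 13907/33841 ≈ 0.41095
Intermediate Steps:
(18133 + 9681)/(R + 25290) = (18133 + 9681)/(42392 + 25290) = 27814/67682 = 27814*(1/67682) = 13907/33841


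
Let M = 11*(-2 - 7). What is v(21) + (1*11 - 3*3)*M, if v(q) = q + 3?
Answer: -174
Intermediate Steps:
v(q) = 3 + q
M = -99 (M = 11*(-9) = -99)
v(21) + (1*11 - 3*3)*M = (3 + 21) + (1*11 - 3*3)*(-99) = 24 + (11 - 9)*(-99) = 24 + 2*(-99) = 24 - 198 = -174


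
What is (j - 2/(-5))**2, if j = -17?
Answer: 6889/25 ≈ 275.56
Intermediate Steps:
(j - 2/(-5))**2 = (-17 - 2/(-5))**2 = (-17 - 2*(-1/5))**2 = (-17 + 2/5)**2 = (-83/5)**2 = 6889/25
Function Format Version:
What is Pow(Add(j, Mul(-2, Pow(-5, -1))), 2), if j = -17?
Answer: Rational(6889, 25) ≈ 275.56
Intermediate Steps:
Pow(Add(j, Mul(-2, Pow(-5, -1))), 2) = Pow(Add(-17, Mul(-2, Pow(-5, -1))), 2) = Pow(Add(-17, Mul(-2, Rational(-1, 5))), 2) = Pow(Add(-17, Rational(2, 5)), 2) = Pow(Rational(-83, 5), 2) = Rational(6889, 25)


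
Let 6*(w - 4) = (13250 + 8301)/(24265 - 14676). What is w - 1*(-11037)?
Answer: 635254445/57534 ≈ 11041.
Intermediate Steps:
w = 251687/57534 (w = 4 + ((13250 + 8301)/(24265 - 14676))/6 = 4 + (21551/9589)/6 = 4 + (21551*(1/9589))/6 = 4 + (1/6)*(21551/9589) = 4 + 21551/57534 = 251687/57534 ≈ 4.3746)
w - 1*(-11037) = 251687/57534 - 1*(-11037) = 251687/57534 + 11037 = 635254445/57534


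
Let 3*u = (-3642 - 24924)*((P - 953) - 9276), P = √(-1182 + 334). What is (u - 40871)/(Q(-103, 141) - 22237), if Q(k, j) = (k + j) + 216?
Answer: -5124193/1157 + 38088*I*√53/21983 ≈ -4428.9 + 12.614*I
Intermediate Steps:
Q(k, j) = 216 + j + k (Q(k, j) = (j + k) + 216 = 216 + j + k)
P = 4*I*√53 (P = √(-848) = 4*I*√53 ≈ 29.12*I)
u = 97400538 - 38088*I*√53 (u = ((-3642 - 24924)*((4*I*√53 - 953) - 9276))/3 = (-28566*((-953 + 4*I*√53) - 9276))/3 = (-28566*(-10229 + 4*I*√53))/3 = (292201614 - 114264*I*√53)/3 = 97400538 - 38088*I*√53 ≈ 9.7401e+7 - 2.7729e+5*I)
(u - 40871)/(Q(-103, 141) - 22237) = ((97400538 - 38088*I*√53) - 40871)/((216 + 141 - 103) - 22237) = (97359667 - 38088*I*√53)/(254 - 22237) = (97359667 - 38088*I*√53)/(-21983) = (97359667 - 38088*I*√53)*(-1/21983) = -5124193/1157 + 38088*I*√53/21983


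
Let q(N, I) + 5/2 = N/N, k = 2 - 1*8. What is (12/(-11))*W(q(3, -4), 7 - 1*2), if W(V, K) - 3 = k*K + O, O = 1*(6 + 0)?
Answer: 252/11 ≈ 22.909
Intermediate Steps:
k = -6 (k = 2 - 8 = -6)
O = 6 (O = 1*6 = 6)
q(N, I) = -3/2 (q(N, I) = -5/2 + N/N = -5/2 + 1 = -3/2)
W(V, K) = 9 - 6*K (W(V, K) = 3 + (-6*K + 6) = 3 + (6 - 6*K) = 9 - 6*K)
(12/(-11))*W(q(3, -4), 7 - 1*2) = (12/(-11))*(9 - 6*(7 - 1*2)) = (12*(-1/11))*(9 - 6*(7 - 2)) = -12*(9 - 6*5)/11 = -12*(9 - 30)/11 = -12/11*(-21) = 252/11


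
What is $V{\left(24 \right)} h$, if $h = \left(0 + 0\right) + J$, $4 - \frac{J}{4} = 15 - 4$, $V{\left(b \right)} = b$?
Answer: $-672$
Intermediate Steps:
$J = -28$ ($J = 16 - 4 \left(15 - 4\right) = 16 - 44 = -28$)
$h = -28$ ($h = \left(0 + 0\right) - 28 = 0 - 28 = -28$)
$V{\left(24 \right)} h = 24 \left(-28\right) = -672$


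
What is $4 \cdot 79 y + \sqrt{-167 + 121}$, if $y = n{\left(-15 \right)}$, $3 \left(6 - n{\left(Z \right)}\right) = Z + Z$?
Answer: $5056 + i \sqrt{46} \approx 5056.0 + 6.7823 i$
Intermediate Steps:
$n{\left(Z \right)} = 6 - \frac{2 Z}{3}$ ($n{\left(Z \right)} = 6 - \frac{Z + Z}{3} = 6 - \frac{2 Z}{3}$)
$y = 16$ ($y = 6 - -10 = 6 + 10 = 16$)
$4 \cdot 79 y + \sqrt{-167 + 121} = 4 \cdot 79 \cdot 16 + \sqrt{-167 + 121} = 316 \cdot 16 + \sqrt{-46} = 5056 + i \sqrt{46}$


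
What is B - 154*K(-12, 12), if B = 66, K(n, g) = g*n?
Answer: 22242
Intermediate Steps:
B - 154*K(-12, 12) = 66 - 1848*(-12) = 66 - 154*(-144) = 66 + 22176 = 22242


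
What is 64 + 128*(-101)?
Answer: -12864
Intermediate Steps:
64 + 128*(-101) = 64 - 12928 = -12864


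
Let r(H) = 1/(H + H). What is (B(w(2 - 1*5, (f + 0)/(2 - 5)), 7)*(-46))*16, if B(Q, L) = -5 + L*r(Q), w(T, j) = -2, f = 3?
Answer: 4968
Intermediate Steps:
r(H) = 1/(2*H)
B(Q, L) = -5 + L/(2*Q) (B(Q, L) = -5 + L*(1/(2*Q)) = -5 + L/(2*Q))
(B(w(2 - 1*5, (f + 0)/(2 - 5)), 7)*(-46))*16 = ((-5 + (1/2)*7/(-2))*(-46))*16 = ((-5 + (1/2)*7*(-1/2))*(-46))*16 = ((-5 - 7/4)*(-46))*16 = -27/4*(-46)*16 = (621/2)*16 = 4968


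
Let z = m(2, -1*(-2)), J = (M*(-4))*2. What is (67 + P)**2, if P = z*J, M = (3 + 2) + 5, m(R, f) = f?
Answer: 8649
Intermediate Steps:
M = 10 (M = 5 + 5 = 10)
J = -80 (J = (10*(-4))*2 = -40*2 = -80)
z = 2 (z = -1*(-2) = 2)
P = -160 (P = 2*(-80) = -160)
(67 + P)**2 = (67 - 160)**2 = (-93)**2 = 8649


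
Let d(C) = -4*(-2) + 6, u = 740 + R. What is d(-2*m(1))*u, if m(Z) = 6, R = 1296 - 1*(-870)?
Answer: 40684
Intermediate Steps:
R = 2166 (R = 1296 + 870 = 2166)
u = 2906 (u = 740 + 2166 = 2906)
d(C) = 14 (d(C) = 8 + 6 = 14)
d(-2*m(1))*u = 14*2906 = 40684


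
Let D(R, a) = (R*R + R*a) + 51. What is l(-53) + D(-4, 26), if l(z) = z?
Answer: -90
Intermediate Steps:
D(R, a) = 51 + R² + R*a (D(R, a) = (R² + R*a) + 51 = 51 + R² + R*a)
l(-53) + D(-4, 26) = -53 + (51 + (-4)² - 4*26) = -53 + (51 + 16 - 104) = -53 - 37 = -90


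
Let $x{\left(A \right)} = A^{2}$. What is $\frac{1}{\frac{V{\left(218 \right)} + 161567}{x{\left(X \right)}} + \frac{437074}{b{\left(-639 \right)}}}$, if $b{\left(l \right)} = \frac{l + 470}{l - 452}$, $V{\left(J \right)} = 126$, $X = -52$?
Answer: $\frac{2704}{7629725437} \approx 3.544 \cdot 10^{-7}$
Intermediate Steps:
$b{\left(l \right)} = \frac{470 + l}{-452 + l}$
$\frac{1}{\frac{V{\left(218 \right)} + 161567}{x{\left(X \right)}} + \frac{437074}{b{\left(-639 \right)}}} = \frac{1}{\frac{126 + 161567}{\left(-52\right)^{2}} + \frac{437074}{\frac{1}{-452 - 639} \left(470 - 639\right)}} = \frac{1}{\frac{161693}{2704} + \frac{437074}{\frac{1}{-1091} \left(-169\right)}} = \frac{1}{161693 \cdot \frac{1}{2704} + \frac{437074}{\left(- \frac{1}{1091}\right) \left(-169\right)}} = \frac{1}{\frac{161693}{2704} + \frac{437074}{\frac{169}{1091}}} = \frac{1}{\frac{161693}{2704} + 437074 \cdot \frac{1091}{169}} = \frac{1}{\frac{161693}{2704} + \frac{476847734}{169}} = \frac{1}{\frac{7629725437}{2704}} = \frac{2704}{7629725437}$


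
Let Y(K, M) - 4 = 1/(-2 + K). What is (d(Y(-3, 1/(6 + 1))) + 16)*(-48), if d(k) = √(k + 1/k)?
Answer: -768 - 48*√36670/95 ≈ -864.75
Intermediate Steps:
Y(K, M) = 4 + 1/(-2 + K)
(d(Y(-3, 1/(6 + 1))) + 16)*(-48) = (√((-7 + 4*(-3))/(-2 - 3) + 1/((-7 + 4*(-3))/(-2 - 3))) + 16)*(-48) = (√((-7 - 12)/(-5) + 1/((-7 - 12)/(-5))) + 16)*(-48) = (√(-⅕*(-19) + 1/(-⅕*(-19))) + 16)*(-48) = (√(19/5 + 1/(19/5)) + 16)*(-48) = (√(19/5 + 5/19) + 16)*(-48) = (√(386/95) + 16)*(-48) = (√36670/95 + 16)*(-48) = (16 + √36670/95)*(-48) = -768 - 48*√36670/95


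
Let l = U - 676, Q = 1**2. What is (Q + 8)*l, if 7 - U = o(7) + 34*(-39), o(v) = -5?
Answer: 5958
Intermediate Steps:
Q = 1
U = 1338 (U = 7 - (-5 + 34*(-39)) = 7 - (-5 - 1326) = 7 - 1*(-1331) = 7 + 1331 = 1338)
l = 662 (l = 1338 - 676 = 662)
(Q + 8)*l = (1 + 8)*662 = 9*662 = 5958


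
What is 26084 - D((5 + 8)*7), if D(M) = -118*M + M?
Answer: 36731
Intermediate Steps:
D(M) = -117*M
26084 - D((5 + 8)*7) = 26084 - (-117)*(5 + 8)*7 = 26084 - (-117)*13*7 = 26084 - (-117)*91 = 26084 - 1*(-10647) = 26084 + 10647 = 36731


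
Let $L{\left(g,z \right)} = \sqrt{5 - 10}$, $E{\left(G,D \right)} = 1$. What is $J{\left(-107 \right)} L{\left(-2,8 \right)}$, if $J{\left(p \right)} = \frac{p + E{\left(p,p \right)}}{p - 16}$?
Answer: $\frac{106 i \sqrt{5}}{123} \approx 1.927 i$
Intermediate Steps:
$L{\left(g,z \right)} = i \sqrt{5}$ ($L{\left(g,z \right)} = \sqrt{5 - 10} = \sqrt{-5} = i \sqrt{5}$)
$J{\left(p \right)} = \frac{1 + p}{-16 + p}$ ($J{\left(p \right)} = \frac{p + 1}{p - 16} = \frac{1 + p}{-16 + p}$)
$J{\left(-107 \right)} L{\left(-2,8 \right)} = \frac{1 - 107}{-16 - 107} i \sqrt{5} = \frac{1}{-123} \left(-106\right) i \sqrt{5} = \left(- \frac{1}{123}\right) \left(-106\right) i \sqrt{5} = \frac{106 i \sqrt{5}}{123}$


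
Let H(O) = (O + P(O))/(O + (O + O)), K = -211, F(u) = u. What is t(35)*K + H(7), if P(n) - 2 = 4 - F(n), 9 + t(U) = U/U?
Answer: 11818/7 ≈ 1688.3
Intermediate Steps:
t(U) = -8 (t(U) = -9 + U/U = -9 + 1 = -8)
P(n) = 6 - n (P(n) = 2 + (4 - n) = 6 - n)
H(O) = 2/O (H(O) = (O + (6 - O))/(O + (O + O)) = 6/(O + 2*O) = 6/((3*O)) = 6*(1/(3*O)) = 2/O)
t(35)*K + H(7) = -8*(-211) + 2/7 = 1688 + 2*(⅐) = 1688 + 2/7 = 11818/7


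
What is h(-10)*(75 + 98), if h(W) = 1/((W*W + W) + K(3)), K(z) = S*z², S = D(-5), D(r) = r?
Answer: 173/45 ≈ 3.8444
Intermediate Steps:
S = -5
K(z) = -5*z²
h(W) = 1/(-45 + W + W²) (h(W) = 1/((W*W + W) - 5*3²) = 1/((W² + W) - 5*9) = 1/((W + W²) - 45) = 1/(-45 + W + W²))
h(-10)*(75 + 98) = (75 + 98)/(-45 - 10 + (-10)²) = 173/(-45 - 10 + 100) = 173/45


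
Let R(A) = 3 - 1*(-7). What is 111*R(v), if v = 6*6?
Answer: 1110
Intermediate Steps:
v = 36
R(A) = 10 (R(A) = 3 + 7 = 10)
111*R(v) = 111*10 = 1110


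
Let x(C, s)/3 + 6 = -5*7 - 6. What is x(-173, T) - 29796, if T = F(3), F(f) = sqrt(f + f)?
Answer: -29937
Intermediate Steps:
F(f) = sqrt(2)*sqrt(f) (F(f) = sqrt(2*f) = sqrt(2)*sqrt(f))
T = sqrt(6) (T = sqrt(2)*sqrt(3) = sqrt(6) ≈ 2.4495)
x(C, s) = -141 (x(C, s) = -18 + 3*(-5*7 - 6) = -18 + 3*(-35 - 6) = -18 + 3*(-41) = -18 - 123 = -141)
x(-173, T) - 29796 = -141 - 29796 = -29937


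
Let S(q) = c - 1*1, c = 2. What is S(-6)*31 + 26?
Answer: 57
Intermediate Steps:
S(q) = 1 (S(q) = 2 - 1*1 = 2 - 1 = 1)
S(-6)*31 + 26 = 1*31 + 26 = 31 + 26 = 57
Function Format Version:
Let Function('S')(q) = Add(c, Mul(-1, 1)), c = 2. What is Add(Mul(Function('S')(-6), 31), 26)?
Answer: 57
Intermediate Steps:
Function('S')(q) = 1 (Function('S')(q) = Add(2, Mul(-1, 1)) = Add(2, -1) = 1)
Add(Mul(Function('S')(-6), 31), 26) = Add(Mul(1, 31), 26) = Add(31, 26) = 57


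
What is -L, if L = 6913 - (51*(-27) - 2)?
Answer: -8292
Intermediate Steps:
L = 8292 (L = 6913 - (-1377 - 2) = 6913 - 1*(-1379) = 6913 + 1379 = 8292)
-L = -1*8292 = -8292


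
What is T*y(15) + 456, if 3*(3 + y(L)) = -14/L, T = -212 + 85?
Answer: 39443/45 ≈ 876.51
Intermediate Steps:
T = -127
y(L) = -3 - 14/(3*L) (y(L) = -3 + (-14/L)/3 = -3 - 14/(3*L))
T*y(15) + 456 = -127*(-3 - 14/3/15) + 456 = -127*(-3 - 14/3*1/15) + 456 = -127*(-3 - 14/45) + 456 = -127*(-149/45) + 456 = 18923/45 + 456 = 39443/45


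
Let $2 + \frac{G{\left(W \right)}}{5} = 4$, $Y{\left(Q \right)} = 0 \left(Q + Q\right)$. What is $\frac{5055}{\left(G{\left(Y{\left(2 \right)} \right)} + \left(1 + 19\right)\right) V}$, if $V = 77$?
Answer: $\frac{337}{154} \approx 2.1883$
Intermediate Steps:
$Y{\left(Q \right)} = 0$ ($Y{\left(Q \right)} = 0 \cdot 2 Q = 0$)
$G{\left(W \right)} = 10$ ($G{\left(W \right)} = -10 + 5 \cdot 4 = -10 + 20 = 10$)
$\frac{5055}{\left(G{\left(Y{\left(2 \right)} \right)} + \left(1 + 19\right)\right) V} = \frac{5055}{\left(10 + \left(1 + 19\right)\right) 77} = \frac{5055}{\left(10 + 20\right) 77} = \frac{5055}{30 \cdot 77} = \frac{5055}{2310} = 5055 \cdot \frac{1}{2310} = \frac{337}{154}$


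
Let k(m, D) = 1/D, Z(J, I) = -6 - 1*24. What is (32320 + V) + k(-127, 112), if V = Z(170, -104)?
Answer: 3616481/112 ≈ 32290.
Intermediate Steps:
Z(J, I) = -30 (Z(J, I) = -6 - 24 = -30)
V = -30
(32320 + V) + k(-127, 112) = (32320 - 30) + 1/112 = 32290 + 1/112 = 3616481/112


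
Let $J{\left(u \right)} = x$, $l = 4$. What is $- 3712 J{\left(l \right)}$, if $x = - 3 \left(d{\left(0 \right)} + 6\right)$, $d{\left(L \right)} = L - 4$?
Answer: $22272$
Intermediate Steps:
$d{\left(L \right)} = -4 + L$
$x = -6$ ($x = - 3 \left(\left(-4 + 0\right) + 6\right) = - 3 \left(-4 + 6\right) = \left(-3\right) 2 = -6$)
$J{\left(u \right)} = -6$
$- 3712 J{\left(l \right)} = \left(-3712\right) \left(-6\right) = 22272$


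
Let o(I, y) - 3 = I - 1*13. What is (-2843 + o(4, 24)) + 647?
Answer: -2202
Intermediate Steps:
o(I, y) = -10 + I (o(I, y) = 3 + (I - 1*13) = 3 + (I - 13) = 3 + (-13 + I) = -10 + I)
(-2843 + o(4, 24)) + 647 = (-2843 + (-10 + 4)) + 647 = (-2843 - 6) + 647 = -2849 + 647 = -2202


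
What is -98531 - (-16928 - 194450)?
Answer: 112847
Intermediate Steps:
-98531 - (-16928 - 194450) = -98531 - 1*(-211378) = -98531 + 211378 = 112847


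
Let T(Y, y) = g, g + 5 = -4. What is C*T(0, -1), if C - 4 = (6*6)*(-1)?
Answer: 288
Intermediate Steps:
g = -9 (g = -5 - 4 = -9)
T(Y, y) = -9
C = -32 (C = 4 + (6*6)*(-1) = 4 + 36*(-1) = 4 - 36 = -32)
C*T(0, -1) = -32*(-9) = 288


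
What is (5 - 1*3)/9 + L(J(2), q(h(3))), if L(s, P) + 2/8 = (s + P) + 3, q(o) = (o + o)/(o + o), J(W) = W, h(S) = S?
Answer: 215/36 ≈ 5.9722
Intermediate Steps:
q(o) = 1 (q(o) = (2*o)/((2*o)) = (2*o)*(1/(2*o)) = 1)
L(s, P) = 11/4 + P + s (L(s, P) = -¼ + ((s + P) + 3) = -¼ + ((P + s) + 3) = -¼ + (3 + P + s) = 11/4 + P + s)
(5 - 1*3)/9 + L(J(2), q(h(3))) = (5 - 1*3)/9 + (11/4 + 1 + 2) = (5 - 3)/9 + 23/4 = (⅑)*2 + 23/4 = 2/9 + 23/4 = 215/36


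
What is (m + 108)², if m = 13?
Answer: 14641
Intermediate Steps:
(m + 108)² = (13 + 108)² = 121² = 14641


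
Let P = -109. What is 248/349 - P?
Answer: 38289/349 ≈ 109.71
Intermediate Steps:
248/349 - P = 248/349 - 1*(-109) = 248*(1/349) + 109 = 248/349 + 109 = 38289/349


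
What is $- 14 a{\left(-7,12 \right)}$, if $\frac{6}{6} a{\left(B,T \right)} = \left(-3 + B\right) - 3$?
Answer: $182$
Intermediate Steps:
$a{\left(B,T \right)} = -6 + B$ ($a{\left(B,T \right)} = \left(-3 + B\right) - 3 = -6 + B$)
$- 14 a{\left(-7,12 \right)} = - 14 \left(-6 - 7\right) = \left(-14\right) \left(-13\right) = 182$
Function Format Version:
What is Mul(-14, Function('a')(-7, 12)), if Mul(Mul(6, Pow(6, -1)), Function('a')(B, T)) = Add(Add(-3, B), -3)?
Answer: 182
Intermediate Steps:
Function('a')(B, T) = Add(-6, B) (Function('a')(B, T) = Add(Add(-3, B), -3) = Add(-6, B))
Mul(-14, Function('a')(-7, 12)) = Mul(-14, Add(-6, -7)) = Mul(-14, -13) = 182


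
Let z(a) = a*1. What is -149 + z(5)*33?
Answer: 16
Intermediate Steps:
z(a) = a
-149 + z(5)*33 = -149 + 5*33 = -149 + 165 = 16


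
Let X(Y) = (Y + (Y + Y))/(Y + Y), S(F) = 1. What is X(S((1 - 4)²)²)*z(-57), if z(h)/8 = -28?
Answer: -336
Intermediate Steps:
z(h) = -224 (z(h) = 8*(-28) = -224)
X(Y) = 3/2 (X(Y) = (Y + 2*Y)/((2*Y)) = (3*Y)*(1/(2*Y)) = 3/2)
X(S((1 - 4)²)²)*z(-57) = (3/2)*(-224) = -336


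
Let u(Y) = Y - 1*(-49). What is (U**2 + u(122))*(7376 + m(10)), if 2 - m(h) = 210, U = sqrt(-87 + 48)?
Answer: 946176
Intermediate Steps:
U = I*sqrt(39) (U = sqrt(-39) = I*sqrt(39) ≈ 6.245*I)
m(h) = -208 (m(h) = 2 - 1*210 = 2 - 210 = -208)
u(Y) = 49 + Y (u(Y) = Y + 49 = 49 + Y)
(U**2 + u(122))*(7376 + m(10)) = ((I*sqrt(39))**2 + (49 + 122))*(7376 - 208) = (-39 + 171)*7168 = 132*7168 = 946176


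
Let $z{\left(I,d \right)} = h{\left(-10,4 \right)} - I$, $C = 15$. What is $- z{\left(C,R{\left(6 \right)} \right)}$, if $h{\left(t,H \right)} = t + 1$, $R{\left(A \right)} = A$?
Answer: $24$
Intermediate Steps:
$h{\left(t,H \right)} = 1 + t$
$z{\left(I,d \right)} = -9 - I$ ($z{\left(I,d \right)} = \left(1 - 10\right) - I = -9 - I$)
$- z{\left(C,R{\left(6 \right)} \right)} = - (-9 - 15) = \left(-1\right) \left(-24\right) = 24$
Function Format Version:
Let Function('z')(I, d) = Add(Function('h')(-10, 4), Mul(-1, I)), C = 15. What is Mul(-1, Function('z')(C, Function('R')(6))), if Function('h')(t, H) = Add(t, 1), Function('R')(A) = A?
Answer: 24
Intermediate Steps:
Function('h')(t, H) = Add(1, t)
Function('z')(I, d) = Add(-9, Mul(-1, I)) (Function('z')(I, d) = Add(Add(1, -10), Mul(-1, I)) = Add(-9, Mul(-1, I)))
Mul(-1, Function('z')(C, Function('R')(6))) = Mul(-1, Add(-9, Mul(-1, 15))) = Mul(-1, Add(-9, -15)) = Mul(-1, -24) = 24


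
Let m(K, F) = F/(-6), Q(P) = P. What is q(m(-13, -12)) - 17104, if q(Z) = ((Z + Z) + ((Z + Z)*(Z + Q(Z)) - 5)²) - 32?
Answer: -17011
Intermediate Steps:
m(K, F) = -F/6 (m(K, F) = F*(-⅙) = -F/6)
q(Z) = -32 + (-5 + 4*Z²)² + 2*Z (q(Z) = ((Z + Z) + ((Z + Z)*(Z + Z) - 5)²) - 32 = (2*Z + ((2*Z)*(2*Z) - 5)²) - 32 = (2*Z + (4*Z² - 5)²) - 32 = (2*Z + (-5 + 4*Z²)²) - 32 = ((-5 + 4*Z²)² + 2*Z) - 32 = -32 + (-5 + 4*Z²)² + 2*Z)
q(m(-13, -12)) - 17104 = (-32 + (-5 + 4*(-⅙*(-12))²)² + 2*(-⅙*(-12))) - 17104 = (-32 + (-5 + 4*2²)² + 2*2) - 17104 = (-32 + (-5 + 4*4)² + 4) - 17104 = (-32 + (-5 + 16)² + 4) - 17104 = (-32 + 11² + 4) - 17104 = (-32 + 121 + 4) - 17104 = 93 - 17104 = -17011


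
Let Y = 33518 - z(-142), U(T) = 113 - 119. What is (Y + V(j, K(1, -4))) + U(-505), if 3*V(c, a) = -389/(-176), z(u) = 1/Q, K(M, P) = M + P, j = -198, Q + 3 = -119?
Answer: 1079378489/32208 ≈ 33513.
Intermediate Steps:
Q = -122 (Q = -3 - 119 = -122)
U(T) = -6
z(u) = -1/122 (z(u) = 1/(-122) = -1/122)
Y = 4089197/122 (Y = 33518 - 1*(-1/122) = 33518 + 1/122 = 4089197/122 ≈ 33518.)
V(c, a) = 389/528 (V(c, a) = (-389/(-176))/3 = (-389*(-1/176))/3 = (⅓)*(389/176) = 389/528)
(Y + V(j, K(1, -4))) + U(-505) = (4089197/122 + 389/528) - 6 = 1079571737/32208 - 6 = 1079378489/32208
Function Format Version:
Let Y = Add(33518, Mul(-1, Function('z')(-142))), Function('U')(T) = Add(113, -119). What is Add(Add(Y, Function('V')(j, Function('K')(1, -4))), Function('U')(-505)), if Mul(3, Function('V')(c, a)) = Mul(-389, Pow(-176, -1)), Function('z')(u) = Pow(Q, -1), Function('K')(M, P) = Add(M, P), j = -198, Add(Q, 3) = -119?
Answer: Rational(1079378489, 32208) ≈ 33513.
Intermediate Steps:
Q = -122 (Q = Add(-3, -119) = -122)
Function('U')(T) = -6
Function('z')(u) = Rational(-1, 122) (Function('z')(u) = Pow(-122, -1) = Rational(-1, 122))
Y = Rational(4089197, 122) (Y = Add(33518, Mul(-1, Rational(-1, 122))) = Add(33518, Rational(1, 122)) = Rational(4089197, 122) ≈ 33518.)
Function('V')(c, a) = Rational(389, 528) (Function('V')(c, a) = Mul(Rational(1, 3), Mul(-389, Pow(-176, -1))) = Mul(Rational(1, 3), Mul(-389, Rational(-1, 176))) = Mul(Rational(1, 3), Rational(389, 176)) = Rational(389, 528))
Add(Add(Y, Function('V')(j, Function('K')(1, -4))), Function('U')(-505)) = Add(Add(Rational(4089197, 122), Rational(389, 528)), -6) = Add(Rational(1079571737, 32208), -6) = Rational(1079378489, 32208)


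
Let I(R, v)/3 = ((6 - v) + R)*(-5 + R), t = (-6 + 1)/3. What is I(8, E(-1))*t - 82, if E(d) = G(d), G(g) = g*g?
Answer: -277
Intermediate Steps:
G(g) = g**2
E(d) = d**2
t = -5/3 (t = -5*1/3 = -5/3 ≈ -1.6667)
I(R, v) = 3*(-5 + R)*(6 + R - v) (I(R, v) = 3*(((6 - v) + R)*(-5 + R)) = 3*((6 + R - v)*(-5 + R)) = 3*((-5 + R)*(6 + R - v)) = 3*(-5 + R)*(6 + R - v))
I(8, E(-1))*t - 82 = (-90 + 3*8 + 3*8**2 + 15*(-1)**2 - 3*8*(-1)**2)*(-5/3) - 82 = (-90 + 24 + 3*64 + 15*1 - 3*8*1)*(-5/3) - 82 = (-90 + 24 + 192 + 15 - 24)*(-5/3) - 82 = 117*(-5/3) - 82 = -195 - 82 = -277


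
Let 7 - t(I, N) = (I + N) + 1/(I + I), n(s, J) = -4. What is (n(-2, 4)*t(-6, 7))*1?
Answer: -73/3 ≈ -24.333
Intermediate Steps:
t(I, N) = 7 - I - N - 1/(2*I) (t(I, N) = 7 - ((I + N) + 1/(I + I)) = 7 - ((I + N) + 1/(2*I)) = 7 - (I + N + 1/(2*I)) = 7 + (-I - N - 1/(2*I)) = 7 - I - N - 1/(2*I))
(n(-2, 4)*t(-6, 7))*1 = -4*(7 - 1*(-6) - 1*7 - 1/2/(-6))*1 = -4*(7 + 6 - 7 - 1/2*(-1/6))*1 = -4*(7 + 6 - 7 + 1/12)*1 = -4*73/12*1 = -73/3*1 = -73/3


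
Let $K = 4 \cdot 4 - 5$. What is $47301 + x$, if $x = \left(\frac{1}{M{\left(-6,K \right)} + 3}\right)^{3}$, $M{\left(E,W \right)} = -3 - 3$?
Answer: $\frac{1277126}{27} \approx 47301.0$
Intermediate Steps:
$K = 11$ ($K = 16 - 5 = 11$)
$M{\left(E,W \right)} = -6$ ($M{\left(E,W \right)} = -3 - 3 = -6$)
$x = - \frac{1}{27}$ ($x = \left(\frac{1}{-6 + 3}\right)^{3} = \left(\frac{1}{-3}\right)^{3} = \left(- \frac{1}{3}\right)^{3} = - \frac{1}{27} \approx -0.037037$)
$47301 + x = 47301 - \frac{1}{27} = \frac{1277126}{27}$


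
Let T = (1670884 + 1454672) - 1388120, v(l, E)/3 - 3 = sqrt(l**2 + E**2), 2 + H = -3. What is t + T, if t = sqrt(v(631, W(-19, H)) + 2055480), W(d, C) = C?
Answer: 1737436 + sqrt(2055489 + 3*sqrt(398186)) ≈ 1.7389e+6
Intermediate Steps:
H = -5 (H = -2 - 3 = -5)
v(l, E) = 9 + 3*sqrt(E**2 + l**2) (v(l, E) = 9 + 3*sqrt(l**2 + E**2) = 9 + 3*sqrt(E**2 + l**2))
t = sqrt(2055489 + 3*sqrt(398186)) (t = sqrt((9 + 3*sqrt((-5)**2 + 631**2)) + 2055480) = sqrt((9 + 3*sqrt(25 + 398161)) + 2055480) = sqrt((9 + 3*sqrt(398186)) + 2055480) = sqrt(2055489 + 3*sqrt(398186)) ≈ 1434.4)
T = 1737436 (T = 3125556 - 1388120 = 1737436)
t + T = sqrt(2055489 + 3*sqrt(398186)) + 1737436 = 1737436 + sqrt(2055489 + 3*sqrt(398186))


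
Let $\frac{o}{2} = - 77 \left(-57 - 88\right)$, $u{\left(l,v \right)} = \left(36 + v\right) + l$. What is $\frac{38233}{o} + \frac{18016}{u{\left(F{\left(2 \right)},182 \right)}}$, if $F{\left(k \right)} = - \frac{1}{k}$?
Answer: $\frac{5663627}{66990} \approx 84.544$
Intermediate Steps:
$u{\left(l,v \right)} = 36 + l + v$
$o = 22330$ ($o = 2 \left(- 77 \left(-57 - 88\right)\right) = 2 \left(\left(-77\right) \left(-145\right)\right) = 2 \cdot 11165 = 22330$)
$\frac{38233}{o} + \frac{18016}{u{\left(F{\left(2 \right)},182 \right)}} = \frac{38233}{22330} + \frac{18016}{36 - \frac{1}{2} + 182} = \frac{38233}{22330} + \frac{18016}{\frac{435}{2}} = \frac{38233}{22330} + 18016 \cdot \frac{2}{435} = \frac{38233}{22330} + \frac{36032}{435} = \frac{5663627}{66990}$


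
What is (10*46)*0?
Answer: 0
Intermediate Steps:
(10*46)*0 = 460*0 = 0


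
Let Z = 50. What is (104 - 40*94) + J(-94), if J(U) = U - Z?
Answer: -3800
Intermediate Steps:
J(U) = -50 + U (J(U) = U - 1*50 = U - 50 = -50 + U)
(104 - 40*94) + J(-94) = (104 - 40*94) + (-50 - 94) = (104 - 3760) - 144 = -3656 - 144 = -3800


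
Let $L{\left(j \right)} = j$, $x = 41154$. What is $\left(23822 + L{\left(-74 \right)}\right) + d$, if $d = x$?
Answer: $64902$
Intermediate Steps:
$d = 41154$
$\left(23822 + L{\left(-74 \right)}\right) + d = \left(23822 - 74\right) + 41154 = 23748 + 41154 = 64902$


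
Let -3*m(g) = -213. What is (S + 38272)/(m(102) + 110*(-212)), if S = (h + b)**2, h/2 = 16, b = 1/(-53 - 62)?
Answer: -519682241/307468025 ≈ -1.6902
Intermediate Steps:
b = -1/115 (b = 1/(-115) = -1/115 ≈ -0.0086956)
m(g) = 71 (m(g) = -1/3*(-213) = 71)
h = 32 (h = 2*16 = 32)
S = 13535041/13225 (S = (32 - 1/115)**2 = (3679/115)**2 = 13535041/13225 ≈ 1023.4)
(S + 38272)/(m(102) + 110*(-212)) = (13535041/13225 + 38272)/(71 + 110*(-212)) = 519682241/(13225*(71 - 23320)) = (519682241/13225)/(-23249) = (519682241/13225)*(-1/23249) = -519682241/307468025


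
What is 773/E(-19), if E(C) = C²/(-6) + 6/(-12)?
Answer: -2319/182 ≈ -12.742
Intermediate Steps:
E(C) = -½ - C²/6 (E(C) = C²*(-⅙) + 6*(-1/12) = -C²/6 - ½ = -½ - C²/6)
773/E(-19) = 773/(-½ - ⅙*(-19)²) = 773/(-½ - ⅙*361) = 773/(-½ - 361/6) = 773/(-182/3) = 773*(-3/182) = -2319/182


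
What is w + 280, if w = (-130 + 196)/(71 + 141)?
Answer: 29713/106 ≈ 280.31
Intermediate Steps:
w = 33/106 (w = 66/212 = 66*(1/212) = 33/106 ≈ 0.31132)
w + 280 = 33/106 + 280 = 29713/106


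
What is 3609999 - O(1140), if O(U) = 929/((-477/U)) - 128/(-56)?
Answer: 4020397483/1113 ≈ 3.6122e+6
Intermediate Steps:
O(U) = 16/7 - 929*U/477 (O(U) = 929*(-U/477) - 128*(-1/56) = -929*U/477 + 16/7 = 16/7 - 929*U/477)
3609999 - O(1140) = 3609999 - (16/7 - 929/477*1140) = 3609999 - (16/7 - 353020/159) = 3609999 - 1*(-2468596/1113) = 3609999 + 2468596/1113 = 4020397483/1113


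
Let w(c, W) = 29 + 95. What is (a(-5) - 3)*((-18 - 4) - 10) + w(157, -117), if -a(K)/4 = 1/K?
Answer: 972/5 ≈ 194.40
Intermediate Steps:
a(K) = -4/K
w(c, W) = 124
(a(-5) - 3)*((-18 - 4) - 10) + w(157, -117) = (-4/(-5) - 3)*((-18 - 4) - 10) + 124 = (-4*(-⅕) - 3)*(-22 - 10) + 124 = (⅘ - 3)*(-32) + 124 = -11/5*(-32) + 124 = 352/5 + 124 = 972/5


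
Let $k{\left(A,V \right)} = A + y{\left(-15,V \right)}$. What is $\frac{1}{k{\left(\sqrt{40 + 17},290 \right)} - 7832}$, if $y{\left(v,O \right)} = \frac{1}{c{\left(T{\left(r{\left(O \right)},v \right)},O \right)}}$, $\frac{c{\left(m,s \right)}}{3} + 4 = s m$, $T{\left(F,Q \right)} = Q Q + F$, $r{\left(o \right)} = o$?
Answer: $- \frac{1572180402797370}{12313305469131149917} - \frac{200738049444 \sqrt{57}}{12313305469131149917} \approx -0.0001278$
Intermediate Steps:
$T{\left(F,Q \right)} = F + Q^{2}$ ($T{\left(F,Q \right)} = Q^{2} + F = F + Q^{2}$)
$c{\left(m,s \right)} = -12 + 3 m s$ ($c{\left(m,s \right)} = -12 + 3 s m = -12 + 3 m s$)
$y{\left(v,O \right)} = \frac{1}{-12 + 3 O \left(O + v^{2}\right)}$ ($y{\left(v,O \right)} = \frac{1}{-12 + 3 \left(O + v^{2}\right) O} = \frac{1}{-12 + 3 O \left(O + v^{2}\right)}$)
$k{\left(A,V \right)} = A + \frac{1}{3 \left(-4 + V \left(225 + V\right)\right)}$ ($k{\left(A,V \right)} = A + \frac{1}{3 \left(-4 + V \left(V + \left(-15\right)^{2}\right)\right)} = A + \frac{1}{3 \left(-4 + V \left(V + 225\right)\right)} = A + \frac{1}{3 \left(-4 + V \left(225 + V\right)\right)}$)
$\frac{1}{k{\left(\sqrt{40 + 17},290 \right)} - 7832} = \frac{1}{\frac{\frac{1}{3} + \sqrt{40 + 17} \left(-4 + 290 \left(225 + 290\right)\right)}{-4 + 290 \left(225 + 290\right)} - 7832} = \frac{1}{\frac{\frac{1}{3} + \sqrt{57} \left(-4 + 290 \cdot 515\right)}{-4 + 290 \cdot 515} - 7832} = \frac{1}{\frac{\frac{1}{3} + \sqrt{57} \left(-4 + 149350\right)}{-4 + 149350} - 7832} = \frac{1}{\frac{\frac{1}{3} + \sqrt{57} \cdot 149346}{149346} - 7832} = \frac{1}{\frac{\frac{1}{3} + 149346 \sqrt{57}}{149346} - 7832} = \frac{1}{\left(\frac{1}{448038} + \sqrt{57}\right) - 7832} = \frac{1}{- \frac{3509033615}{448038} + \sqrt{57}}$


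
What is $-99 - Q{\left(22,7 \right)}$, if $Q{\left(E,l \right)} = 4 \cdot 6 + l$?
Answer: $-130$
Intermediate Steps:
$Q{\left(E,l \right)} = 24 + l$
$-99 - Q{\left(22,7 \right)} = -99 - \left(24 + 7\right) = -99 - 31 = -130$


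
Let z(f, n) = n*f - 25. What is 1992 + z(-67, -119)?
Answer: 9940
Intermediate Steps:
z(f, n) = -25 + f*n (z(f, n) = f*n - 25 = -25 + f*n)
1992 + z(-67, -119) = 1992 + (-25 - 67*(-119)) = 1992 + (-25 + 7973) = 1992 + 7948 = 9940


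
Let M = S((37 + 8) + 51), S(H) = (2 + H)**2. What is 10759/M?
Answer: 1537/1372 ≈ 1.1203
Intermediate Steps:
M = 9604 (M = (2 + ((37 + 8) + 51))**2 = (2 + (45 + 51))**2 = (2 + 96)**2 = 98**2 = 9604)
10759/M = 10759/9604 = 10759*(1/9604) = 1537/1372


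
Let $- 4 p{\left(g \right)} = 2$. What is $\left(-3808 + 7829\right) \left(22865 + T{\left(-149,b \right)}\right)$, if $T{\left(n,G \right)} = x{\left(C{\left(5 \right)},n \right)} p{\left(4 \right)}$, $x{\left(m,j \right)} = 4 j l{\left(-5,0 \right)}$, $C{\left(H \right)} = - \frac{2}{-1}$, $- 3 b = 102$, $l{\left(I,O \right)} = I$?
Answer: $85948875$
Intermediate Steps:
$p{\left(g \right)} = - \frac{1}{2}$ ($p{\left(g \right)} = \left(- \frac{1}{4}\right) 2 = - \frac{1}{2}$)
$b = -34$ ($b = \left(- \frac{1}{3}\right) 102 = -34$)
$C{\left(H \right)} = 2$ ($C{\left(H \right)} = \left(-2\right) \left(-1\right) = 2$)
$x{\left(m,j \right)} = - 20 j$ ($x{\left(m,j \right)} = 4 j \left(-5\right) = - 20 j$)
$T{\left(n,G \right)} = 10 n$ ($T{\left(n,G \right)} = - 20 n \left(- \frac{1}{2}\right) = 10 n$)
$\left(-3808 + 7829\right) \left(22865 + T{\left(-149,b \right)}\right) = \left(-3808 + 7829\right) \left(22865 + 10 \left(-149\right)\right) = 4021 \left(22865 - 1490\right) = 4021 \cdot 21375 = 85948875$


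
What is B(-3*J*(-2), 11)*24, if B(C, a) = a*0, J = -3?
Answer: 0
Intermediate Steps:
B(C, a) = 0
B(-3*J*(-2), 11)*24 = 0*24 = 0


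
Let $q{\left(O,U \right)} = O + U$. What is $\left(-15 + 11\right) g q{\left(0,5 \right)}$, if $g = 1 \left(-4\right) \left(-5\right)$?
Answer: $-400$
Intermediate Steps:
$g = 20$ ($g = \left(-4\right) \left(-5\right) = 20$)
$\left(-15 + 11\right) g q{\left(0,5 \right)} = \left(-15 + 11\right) 20 \left(0 + 5\right) = \left(-4\right) 20 \cdot 5 = \left(-80\right) 5 = -400$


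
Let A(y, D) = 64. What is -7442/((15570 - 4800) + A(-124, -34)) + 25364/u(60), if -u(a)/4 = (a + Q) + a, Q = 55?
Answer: -35000372/947975 ≈ -36.921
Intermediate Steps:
u(a) = -220 - 8*a (u(a) = -4*((a + 55) + a) = -4*((55 + a) + a) = -4*(55 + 2*a) = -220 - 8*a)
-7442/((15570 - 4800) + A(-124, -34)) + 25364/u(60) = -7442/((15570 - 4800) + 64) + 25364/(-220 - 8*60) = -7442/(10770 + 64) + 25364/(-220 - 480) = -7442/10834 + 25364/(-700) = -7442*1/10834 + 25364*(-1/700) = -3721/5417 - 6341/175 = -35000372/947975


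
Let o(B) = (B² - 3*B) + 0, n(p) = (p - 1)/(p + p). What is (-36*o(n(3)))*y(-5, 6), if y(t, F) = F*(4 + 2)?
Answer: 1152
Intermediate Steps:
y(t, F) = 6*F (y(t, F) = F*6 = 6*F)
n(p) = (-1 + p)/(2*p) (n(p) = (-1 + p)/((2*p)) = (-1 + p)*(1/(2*p)) = (-1 + p)/(2*p))
o(B) = B² - 3*B
(-36*o(n(3)))*y(-5, 6) = (-36*(½)*(-1 + 3)/3*(-3 + (½)*(-1 + 3)/3))*(6*6) = -36*(½)*(⅓)*2*(-3 + (½)*(⅓)*2)*36 = -12*(-3 + ⅓)*36 = -12*(-8)/3*36 = -36*(-8/9)*36 = 32*36 = 1152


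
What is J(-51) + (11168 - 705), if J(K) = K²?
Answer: 13064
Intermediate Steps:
J(-51) + (11168 - 705) = (-51)² + (11168 - 705) = 2601 + 10463 = 13064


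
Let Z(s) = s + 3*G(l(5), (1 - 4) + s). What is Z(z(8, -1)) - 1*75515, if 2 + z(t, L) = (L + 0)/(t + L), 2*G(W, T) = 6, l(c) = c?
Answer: -528557/7 ≈ -75508.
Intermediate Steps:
G(W, T) = 3 (G(W, T) = (½)*6 = 3)
z(t, L) = -2 + L/(L + t) (z(t, L) = -2 + (L + 0)/(t + L) = -2 + L/(L + t))
Z(s) = 9 + s (Z(s) = s + 3*3 = s + 9 = 9 + s)
Z(z(8, -1)) - 1*75515 = (9 + (-1*(-1) - 2*8)/(-1 + 8)) - 1*75515 = (9 + (1 - 16)/7) - 75515 = (9 + (⅐)*(-15)) - 75515 = (9 - 15/7) - 75515 = 48/7 - 75515 = -528557/7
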